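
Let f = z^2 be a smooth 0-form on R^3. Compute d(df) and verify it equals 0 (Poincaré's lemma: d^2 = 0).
d(df) = 0

Step 1: df = sum_i (∂f/∂x_i) dx_i = (0) dx + (0) dy + (2*z) dz.
Step 2: Apply d again. Using the 1-form formula, the coefficient of dx ∧ dy in d(df) is ∂^2 f/∂x ∂y - ∂^2 f/∂y ∂x = (0) - (0) = 0 (equality of mixed partials for smooth f).
Similarly for dx ∧ dz and dy ∧ dz — all coefficients vanish. So d(df) = 0.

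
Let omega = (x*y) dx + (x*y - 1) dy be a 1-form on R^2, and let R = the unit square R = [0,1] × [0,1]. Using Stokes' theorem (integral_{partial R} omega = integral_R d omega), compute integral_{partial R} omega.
integral_(partial R) omega = 0

Stokes: integral_partial_R omega = integral_R d omega with d omega = (∂Q/∂x - ∂P/∂y) dx ∧ dy.
  ∂Q/∂x = y
  ∂P/∂y = x
  integrand = ∂Q/∂x - ∂P/∂y = -x + y.
Integrating over R: integral_0^1 integral_0^1 (-x + y) dx dy = 0.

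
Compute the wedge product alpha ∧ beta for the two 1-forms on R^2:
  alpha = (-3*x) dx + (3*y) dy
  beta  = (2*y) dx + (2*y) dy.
alpha ∧ beta = (-6*y*(x + y)) dx ∧ dy

Distribute the wedge, using dx_i ∧ dx_j = -dx_j ∧ dx_i and dx_i ∧ dx_i = 0. For each pair (i, j) with i < j, the coefficient of dx_i ∧ dx_j in alpha ∧ beta is (alpha_i * beta_j - alpha_j * beta_i). Collecting: alpha ∧ beta = (-6*y*(x + y)) dx ∧ dy.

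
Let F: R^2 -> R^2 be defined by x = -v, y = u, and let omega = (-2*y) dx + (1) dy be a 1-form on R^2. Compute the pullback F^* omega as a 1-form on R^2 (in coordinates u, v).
F^* omega = (1) du + (2*u) dv

Using F^*(f dg) = (f ∘ F) d(g ∘ F), substitute each coordinate x_i by F_i(u, v) in f_i, and replace dx_i by d F_i = (∂F_i/∂u) du + (∂F_i/∂v) dv.
  For the x component: f_1(F) = -2*u; d F_1 = (0) du + (-1) dv
  For the y component: f_2(F) = 1; d F_2 = (1) du + (0) dv
Combining and collecting du, dv coefficients:
  coeff of du: 1
  coeff of dv: 2*u
F^* omega = (1) du + (2*u) dv.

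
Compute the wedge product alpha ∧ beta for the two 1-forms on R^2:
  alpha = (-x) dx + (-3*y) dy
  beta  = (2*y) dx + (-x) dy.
alpha ∧ beta = (x^2 + 6*y^2) dx ∧ dy

Distribute the wedge, using dx_i ∧ dx_j = -dx_j ∧ dx_i and dx_i ∧ dx_i = 0. For each pair (i, j) with i < j, the coefficient of dx_i ∧ dx_j in alpha ∧ beta is (alpha_i * beta_j - alpha_j * beta_i). Collecting: alpha ∧ beta = (x^2 + 6*y^2) dx ∧ dy.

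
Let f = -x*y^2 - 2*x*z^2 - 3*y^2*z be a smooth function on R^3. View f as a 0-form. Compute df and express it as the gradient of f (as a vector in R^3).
df = (-y^2 - 2*z^2) dx + (2*y*(-x - 3*z)) dy + (-4*x*z - 3*y^2) dz; grad f = (-y^2 - 2*z^2, 2*y*(-x - 3*z), -4*x*z - 3*y^2)

For a 0-form f, d f = (∂f/∂x) dx + (∂f/∂y) dy + (∂f/∂z) dz. The components of the vector representation are exactly the entries of grad f in Cartesian coordinates:
  ∂f/∂x = -y^2 - 2*z^2
  ∂f/∂y = 2*y*(-x - 3*z)
  ∂f/∂z = -4*x*z - 3*y^2.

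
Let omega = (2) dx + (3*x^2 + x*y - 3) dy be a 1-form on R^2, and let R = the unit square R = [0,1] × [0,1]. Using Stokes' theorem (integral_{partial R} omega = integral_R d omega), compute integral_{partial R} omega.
integral_(partial R) omega = 7/2

Stokes: integral_partial_R omega = integral_R d omega with d omega = (∂Q/∂x - ∂P/∂y) dx ∧ dy.
  ∂Q/∂x = 6*x + y
  ∂P/∂y = 0
  integrand = ∂Q/∂x - ∂P/∂y = 6*x + y.
Integrating over R: integral_0^1 integral_0^1 (6*x + y) dx dy = 7/2.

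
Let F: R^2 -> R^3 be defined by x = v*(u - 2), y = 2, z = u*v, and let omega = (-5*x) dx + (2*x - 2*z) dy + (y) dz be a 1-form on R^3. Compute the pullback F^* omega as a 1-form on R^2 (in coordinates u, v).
F^* omega = (v*(-5*u*v + 10*v + 2)) du + (-5*u^2*v + 20*u*v + 2*u - 20*v) dv

Using F^*(f dg) = (f ∘ F) d(g ∘ F), substitute each coordinate x_i by F_i(u, v) in f_i, and replace dx_i by d F_i = (∂F_i/∂u) du + (∂F_i/∂v) dv.
  For the x component: f_1(F) = 5*v*(2 - u); d F_1 = (v) du + (u - 2) dv
  For the y component: f_2(F) = -4*v; d F_2 = (0) du + (0) dv
  For the z component: f_3(F) = 2; d F_3 = (v) du + (u) dv
Combining and collecting du, dv coefficients:
  coeff of du: v*(-5*u*v + 10*v + 2)
  coeff of dv: -5*u^2*v + 20*u*v + 2*u - 20*v
F^* omega = (v*(-5*u*v + 10*v + 2)) du + (-5*u^2*v + 20*u*v + 2*u - 20*v) dv.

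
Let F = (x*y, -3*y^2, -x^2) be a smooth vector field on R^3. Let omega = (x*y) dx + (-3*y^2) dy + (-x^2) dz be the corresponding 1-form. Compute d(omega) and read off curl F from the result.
d(omega) = (0) dy ∧ dz + (2*x) dz ∧ dx + (-x) dx ∧ dy; curl F = (0, 2*x, -x)

d omega = sum_{i<j} (∂f_j/∂x_i - ∂f_i/∂x_j) dx_i ∧ dx_j. Under the identification (dy ∧ dz, dz ∧ dx, dx ∧ dy) ↔ (e_x, e_y, e_z), the coefficients are exactly the components of curl F. Compute:
  ∂R/∂y - ∂Q/∂z = (0) - (0) = 0
  ∂P/∂z - ∂R/∂x = (0) - (-2*x) = 2*x
  ∂Q/∂x - ∂P/∂y = (0) - (x) = -x.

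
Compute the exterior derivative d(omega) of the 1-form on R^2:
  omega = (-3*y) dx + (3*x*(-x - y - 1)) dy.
d(omega) = (-6*x - 3*y) dx ∧ dy

For a 1-form omega = sum_i f_i dx_i, the exterior derivative is
  d(omega) = sum_{i < j} (∂f_j/∂x_i - ∂f_i/∂x_j) dx_i ∧ dx_j.
  coefficient of dx ∧ dy: ∂f_2/∂x - ∂f_1/∂y = ∂(3*x*(-x - y - 1))/∂x - ∂(-3*y)/∂y = -6*x - 3*y
Assembling: d(omega) = (-6*x - 3*y) dx ∧ dy.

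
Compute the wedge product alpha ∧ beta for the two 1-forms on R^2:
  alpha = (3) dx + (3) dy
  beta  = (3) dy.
alpha ∧ beta = (9) dx ∧ dy

Distribute the wedge, using dx_i ∧ dx_j = -dx_j ∧ dx_i and dx_i ∧ dx_i = 0. For each pair (i, j) with i < j, the coefficient of dx_i ∧ dx_j in alpha ∧ beta is (alpha_i * beta_j - alpha_j * beta_i). Collecting: alpha ∧ beta = (9) dx ∧ dy.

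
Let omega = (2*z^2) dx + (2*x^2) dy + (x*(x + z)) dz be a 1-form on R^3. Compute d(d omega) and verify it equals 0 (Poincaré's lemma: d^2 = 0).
d(d omega) = 0

Step 1: d omega = sum_{i<j} (∂f_j/∂x_i - ∂f_i/∂x_j) dx_i ∧ dx_j:
  coeff of dx ∧ dy: 4*x
  coeff of dx ∧ dz: 2*x - 3*z
  coeff of dy ∧ dz: 0
Step 2: Apply d again to each 2-form coefficient. The only possible 3-form in R^3 is dx ∧ dy ∧ dz, with coefficient
  ∂(coeff of dy∧dz)/∂x - ∂(coeff of dx∧dz)/∂y + ∂(coeff of dx∧dy)/∂z
  = ∂/∂x (0) - ∂/∂y (2*x - 3*z) + ∂/∂z (4*x).
Each of these terms simplifies to sums of mixed partials that cancel in pairs. The result is 0 (by equality of mixed partials for smooth functions — Schwarz / Clairaut).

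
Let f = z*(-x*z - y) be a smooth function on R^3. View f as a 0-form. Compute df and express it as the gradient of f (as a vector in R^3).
df = (-z^2) dx + (-z) dy + (-2*x*z - y) dz; grad f = (-z^2, -z, -2*x*z - y)

For a 0-form f, d f = (∂f/∂x) dx + (∂f/∂y) dy + (∂f/∂z) dz. The components of the vector representation are exactly the entries of grad f in Cartesian coordinates:
  ∂f/∂x = -z^2
  ∂f/∂y = -z
  ∂f/∂z = -2*x*z - y.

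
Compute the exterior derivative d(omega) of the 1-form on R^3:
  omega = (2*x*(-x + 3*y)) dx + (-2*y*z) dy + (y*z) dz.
d(omega) = (-6*x) dx ∧ dy + (2*y + z) dy ∧ dz

For a 1-form omega = sum_i f_i dx_i, the exterior derivative is
  d(omega) = sum_{i < j} (∂f_j/∂x_i - ∂f_i/∂x_j) dx_i ∧ dx_j.
  coefficient of dx ∧ dy: ∂f_2/∂x - ∂f_1/∂y = ∂(-2*y*z)/∂x - ∂(2*x*(-x + 3*y))/∂y = -6*x
  coefficient of dy ∧ dz: ∂f_3/∂y - ∂f_2/∂z = ∂(y*z)/∂y - ∂(-2*y*z)/∂z = 2*y + z
Assembling: d(omega) = (-6*x) dx ∧ dy + (2*y + z) dy ∧ dz.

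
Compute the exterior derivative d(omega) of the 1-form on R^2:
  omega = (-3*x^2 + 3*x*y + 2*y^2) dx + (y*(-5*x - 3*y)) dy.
d(omega) = (-3*x - 9*y) dx ∧ dy

For a 1-form omega = sum_i f_i dx_i, the exterior derivative is
  d(omega) = sum_{i < j} (∂f_j/∂x_i - ∂f_i/∂x_j) dx_i ∧ dx_j.
  coefficient of dx ∧ dy: ∂f_2/∂x - ∂f_1/∂y = ∂(y*(-5*x - 3*y))/∂x - ∂(-3*x^2 + 3*x*y + 2*y^2)/∂y = -3*x - 9*y
Assembling: d(omega) = (-3*x - 9*y) dx ∧ dy.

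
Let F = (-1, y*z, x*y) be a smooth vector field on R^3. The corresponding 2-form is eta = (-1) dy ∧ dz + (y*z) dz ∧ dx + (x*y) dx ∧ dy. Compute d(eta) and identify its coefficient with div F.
d(eta) = (z) dx ∧ dy ∧ dz; div F = z

For a 2-form in R^3 of the form above, applying d gives a 3-form with coefficient ∂P/∂x + ∂Q/∂y + ∂R/∂z:
  ∂P/∂x = 0
  ∂Q/∂y = z
  ∂R/∂z = 0
Sum = z, which is exactly div F.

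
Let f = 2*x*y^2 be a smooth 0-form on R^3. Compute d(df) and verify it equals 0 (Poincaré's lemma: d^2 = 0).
d(df) = 0

Step 1: df = sum_i (∂f/∂x_i) dx_i = (2*y^2) dx + (4*x*y) dy + (0) dz.
Step 2: Apply d again. Using the 1-form formula, the coefficient of dx ∧ dy in d(df) is ∂^2 f/∂x ∂y - ∂^2 f/∂y ∂x = (4*y) - (4*y) = 0 (equality of mixed partials for smooth f).
Similarly for dx ∧ dz and dy ∧ dz — all coefficients vanish. So d(df) = 0.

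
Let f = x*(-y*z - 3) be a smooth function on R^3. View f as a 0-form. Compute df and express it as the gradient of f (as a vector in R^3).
df = (-y*z - 3) dx + (-x*z) dy + (-x*y) dz; grad f = (-y*z - 3, -x*z, -x*y)

For a 0-form f, d f = (∂f/∂x) dx + (∂f/∂y) dy + (∂f/∂z) dz. The components of the vector representation are exactly the entries of grad f in Cartesian coordinates:
  ∂f/∂x = -y*z - 3
  ∂f/∂y = -x*z
  ∂f/∂z = -x*y.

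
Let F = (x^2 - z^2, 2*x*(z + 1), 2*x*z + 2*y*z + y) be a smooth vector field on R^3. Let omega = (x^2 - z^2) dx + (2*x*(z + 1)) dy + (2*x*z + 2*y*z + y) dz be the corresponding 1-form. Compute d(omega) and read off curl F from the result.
d(omega) = (-2*x + 2*z + 1) dy ∧ dz + (-4*z) dz ∧ dx + (2*z + 2) dx ∧ dy; curl F = (-2*x + 2*z + 1, -4*z, 2*z + 2)

d omega = sum_{i<j} (∂f_j/∂x_i - ∂f_i/∂x_j) dx_i ∧ dx_j. Under the identification (dy ∧ dz, dz ∧ dx, dx ∧ dy) ↔ (e_x, e_y, e_z), the coefficients are exactly the components of curl F. Compute:
  ∂R/∂y - ∂Q/∂z = (2*z + 1) - (2*x) = -2*x + 2*z + 1
  ∂P/∂z - ∂R/∂x = (-2*z) - (2*z) = -4*z
  ∂Q/∂x - ∂P/∂y = (2*z + 2) - (0) = 2*z + 2.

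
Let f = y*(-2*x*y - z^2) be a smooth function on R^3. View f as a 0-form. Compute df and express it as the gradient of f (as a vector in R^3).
df = (-2*y^2) dx + (-4*x*y - z^2) dy + (-2*y*z) dz; grad f = (-2*y^2, -4*x*y - z^2, -2*y*z)

For a 0-form f, d f = (∂f/∂x) dx + (∂f/∂y) dy + (∂f/∂z) dz. The components of the vector representation are exactly the entries of grad f in Cartesian coordinates:
  ∂f/∂x = -2*y^2
  ∂f/∂y = -4*x*y - z^2
  ∂f/∂z = -2*y*z.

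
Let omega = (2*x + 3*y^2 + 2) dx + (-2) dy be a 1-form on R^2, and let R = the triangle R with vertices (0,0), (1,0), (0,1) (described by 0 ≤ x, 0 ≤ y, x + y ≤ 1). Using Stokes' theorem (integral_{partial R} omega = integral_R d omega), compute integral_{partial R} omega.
integral_(partial R) omega = -1

Stokes: integral_partial_R omega = integral_R d omega with d omega = (∂Q/∂x - ∂P/∂y) dx ∧ dy.
  ∂Q/∂x = 0
  ∂P/∂y = 6*y
  integrand = ∂Q/∂x - ∂P/∂y = -6*y.
Integrating over R: integral_0^1 integral_0^{1-x} (-6*y) dy dx = -1.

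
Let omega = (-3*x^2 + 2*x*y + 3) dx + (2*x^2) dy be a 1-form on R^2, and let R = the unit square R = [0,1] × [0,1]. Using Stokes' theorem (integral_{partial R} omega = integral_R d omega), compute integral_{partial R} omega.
integral_(partial R) omega = 1

Stokes: integral_partial_R omega = integral_R d omega with d omega = (∂Q/∂x - ∂P/∂y) dx ∧ dy.
  ∂Q/∂x = 4*x
  ∂P/∂y = 2*x
  integrand = ∂Q/∂x - ∂P/∂y = 2*x.
Integrating over R: integral_0^1 integral_0^1 (2*x) dx dy = 1.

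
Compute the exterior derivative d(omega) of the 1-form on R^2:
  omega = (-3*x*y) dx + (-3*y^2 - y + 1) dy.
d(omega) = (3*x) dx ∧ dy

For a 1-form omega = sum_i f_i dx_i, the exterior derivative is
  d(omega) = sum_{i < j} (∂f_j/∂x_i - ∂f_i/∂x_j) dx_i ∧ dx_j.
  coefficient of dx ∧ dy: ∂f_2/∂x - ∂f_1/∂y = ∂(-3*y^2 - y + 1)/∂x - ∂(-3*x*y)/∂y = 3*x
Assembling: d(omega) = (3*x) dx ∧ dy.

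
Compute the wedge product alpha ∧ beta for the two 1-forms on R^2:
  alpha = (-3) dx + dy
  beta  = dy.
alpha ∧ beta = (-3) dx ∧ dy

Distribute the wedge, using dx_i ∧ dx_j = -dx_j ∧ dx_i and dx_i ∧ dx_i = 0. For each pair (i, j) with i < j, the coefficient of dx_i ∧ dx_j in alpha ∧ beta is (alpha_i * beta_j - alpha_j * beta_i). Collecting: alpha ∧ beta = (-3) dx ∧ dy.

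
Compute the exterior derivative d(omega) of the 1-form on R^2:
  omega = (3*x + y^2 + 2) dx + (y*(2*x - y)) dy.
d(omega) = 0

For a 1-form omega = sum_i f_i dx_i, the exterior derivative is
  d(omega) = sum_{i < j} (∂f_j/∂x_i - ∂f_i/∂x_j) dx_i ∧ dx_j.

Assembling: d(omega) = 0.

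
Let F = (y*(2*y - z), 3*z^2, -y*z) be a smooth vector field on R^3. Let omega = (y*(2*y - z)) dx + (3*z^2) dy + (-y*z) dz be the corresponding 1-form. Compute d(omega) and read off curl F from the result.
d(omega) = (-7*z) dy ∧ dz + (-y) dz ∧ dx + (-4*y + z) dx ∧ dy; curl F = (-7*z, -y, -4*y + z)

d omega = sum_{i<j} (∂f_j/∂x_i - ∂f_i/∂x_j) dx_i ∧ dx_j. Under the identification (dy ∧ dz, dz ∧ dx, dx ∧ dy) ↔ (e_x, e_y, e_z), the coefficients are exactly the components of curl F. Compute:
  ∂R/∂y - ∂Q/∂z = (-z) - (6*z) = -7*z
  ∂P/∂z - ∂R/∂x = (-y) - (0) = -y
  ∂Q/∂x - ∂P/∂y = (0) - (4*y - z) = -4*y + z.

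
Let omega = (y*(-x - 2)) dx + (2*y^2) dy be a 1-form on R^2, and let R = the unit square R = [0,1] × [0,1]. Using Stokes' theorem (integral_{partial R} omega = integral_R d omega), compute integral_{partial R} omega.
integral_(partial R) omega = 5/2

Stokes: integral_partial_R omega = integral_R d omega with d omega = (∂Q/∂x - ∂P/∂y) dx ∧ dy.
  ∂Q/∂x = 0
  ∂P/∂y = -x - 2
  integrand = ∂Q/∂x - ∂P/∂y = x + 2.
Integrating over R: integral_0^1 integral_0^1 (x + 2) dx dy = 5/2.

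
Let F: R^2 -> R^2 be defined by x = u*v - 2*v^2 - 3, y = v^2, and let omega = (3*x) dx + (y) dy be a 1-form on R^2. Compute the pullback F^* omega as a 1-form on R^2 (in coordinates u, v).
F^* omega = (3*v*(u*v - 2*v^2 - 3)) du + (3*u^2*v - 18*u*v^2 - 9*u + 26*v^3 + 36*v) dv

Using F^*(f dg) = (f ∘ F) d(g ∘ F), substitute each coordinate x_i by F_i(u, v) in f_i, and replace dx_i by d F_i = (∂F_i/∂u) du + (∂F_i/∂v) dv.
  For the x component: f_1(F) = 3*u*v - 6*v^2 - 9; d F_1 = (v) du + (u - 4*v) dv
  For the y component: f_2(F) = v^2; d F_2 = (0) du + (2*v) dv
Combining and collecting du, dv coefficients:
  coeff of du: 3*v*(u*v - 2*v^2 - 3)
  coeff of dv: 3*u^2*v - 18*u*v^2 - 9*u + 26*v^3 + 36*v
F^* omega = (3*v*(u*v - 2*v^2 - 3)) du + (3*u^2*v - 18*u*v^2 - 9*u + 26*v^3 + 36*v) dv.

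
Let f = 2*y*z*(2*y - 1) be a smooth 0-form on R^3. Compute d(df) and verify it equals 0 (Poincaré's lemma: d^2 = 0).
d(df) = 0

Step 1: df = sum_i (∂f/∂x_i) dx_i = (0) dx + (2*z*(4*y - 1)) dy + (2*y*(2*y - 1)) dz.
Step 2: Apply d again. Using the 1-form formula, the coefficient of dx ∧ dy in d(df) is ∂^2 f/∂x ∂y - ∂^2 f/∂y ∂x = (0) - (0) = 0 (equality of mixed partials for smooth f).
Similarly for dx ∧ dz and dy ∧ dz — all coefficients vanish. So d(df) = 0.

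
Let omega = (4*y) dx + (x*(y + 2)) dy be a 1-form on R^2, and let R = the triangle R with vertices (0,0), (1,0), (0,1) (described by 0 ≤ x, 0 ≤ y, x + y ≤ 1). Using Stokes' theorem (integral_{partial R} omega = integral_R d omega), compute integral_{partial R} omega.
integral_(partial R) omega = -5/6

Stokes: integral_partial_R omega = integral_R d omega with d omega = (∂Q/∂x - ∂P/∂y) dx ∧ dy.
  ∂Q/∂x = y + 2
  ∂P/∂y = 4
  integrand = ∂Q/∂x - ∂P/∂y = y - 2.
Integrating over R: integral_0^1 integral_0^{1-x} (y - 2) dy dx = -5/6.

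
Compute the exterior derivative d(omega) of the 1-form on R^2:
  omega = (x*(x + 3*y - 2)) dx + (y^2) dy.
d(omega) = (-3*x) dx ∧ dy

For a 1-form omega = sum_i f_i dx_i, the exterior derivative is
  d(omega) = sum_{i < j} (∂f_j/∂x_i - ∂f_i/∂x_j) dx_i ∧ dx_j.
  coefficient of dx ∧ dy: ∂f_2/∂x - ∂f_1/∂y = ∂(y^2)/∂x - ∂(x*(x + 3*y - 2))/∂y = -3*x
Assembling: d(omega) = (-3*x) dx ∧ dy.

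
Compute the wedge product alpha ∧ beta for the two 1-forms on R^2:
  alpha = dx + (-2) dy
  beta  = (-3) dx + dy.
alpha ∧ beta = (-5) dx ∧ dy

Distribute the wedge, using dx_i ∧ dx_j = -dx_j ∧ dx_i and dx_i ∧ dx_i = 0. For each pair (i, j) with i < j, the coefficient of dx_i ∧ dx_j in alpha ∧ beta is (alpha_i * beta_j - alpha_j * beta_i). Collecting: alpha ∧ beta = (-5) dx ∧ dy.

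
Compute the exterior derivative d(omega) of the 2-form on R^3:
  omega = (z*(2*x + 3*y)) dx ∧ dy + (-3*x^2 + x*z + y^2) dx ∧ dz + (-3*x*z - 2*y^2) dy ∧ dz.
d(omega) = (2*x + y - 3*z) dx ∧ dy ∧ dz

For a 2-form omega = sum_{i<j} g_{ij} dx_i ∧ dx_j, the exterior derivative is
  d(omega) = sum_{i<j} d(g_{ij}) ∧ dx_i ∧ dx_j = sum_{i<j, k} (∂g_{ij}/∂x_k) dx_k ∧ dx_i ∧ dx_j.
Expand each term, using dx_k ∧ dx_i ∧ dx_j = sgn(permutation) dx_{(a)} ∧ dx_{(b)} ∧ dx_{(c)} with (a < b < c) sorted:
  d(z*(2*x + 3*y)) includes (∂/∂z)(z*(2*x + 3*y)) dz = (2*x + 3*y) dz, which multiplied by dx ∧ dy gives (2*x + 3*y) dx ∧ dy ∧ dz
  d(-3*x^2 + x*z + y^2) includes (∂/∂y)(-3*x^2 + x*z + y^2) dy = (2*y) dy, which multiplied by dx ∧ dz gives (-2*y) dx ∧ dy ∧ dz
  d(-3*x*z - 2*y^2) includes (∂/∂x)(-3*x*z - 2*y^2) dx = (-3*z) dx, which multiplied by dy ∧ dz gives (-3*z) dx ∧ dy ∧ dz
Collecting like 3-forms: d(omega) = (2*x + y - 3*z) dx ∧ dy ∧ dz.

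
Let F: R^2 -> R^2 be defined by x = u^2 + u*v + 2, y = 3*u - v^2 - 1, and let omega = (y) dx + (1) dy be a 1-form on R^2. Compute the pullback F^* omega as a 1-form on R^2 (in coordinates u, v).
F^* omega = (6*u^2 - 2*u*v^2 + 3*u*v - 2*u - v^3 - v + 3) du + (3*u^2 - u*v^2 - u - 2*v) dv

Using F^*(f dg) = (f ∘ F) d(g ∘ F), substitute each coordinate x_i by F_i(u, v) in f_i, and replace dx_i by d F_i = (∂F_i/∂u) du + (∂F_i/∂v) dv.
  For the x component: f_1(F) = 3*u - v^2 - 1; d F_1 = (2*u + v) du + (u) dv
  For the y component: f_2(F) = 1; d F_2 = (3) du + (-2*v) dv
Combining and collecting du, dv coefficients:
  coeff of du: 6*u^2 - 2*u*v^2 + 3*u*v - 2*u - v^3 - v + 3
  coeff of dv: 3*u^2 - u*v^2 - u - 2*v
F^* omega = (6*u^2 - 2*u*v^2 + 3*u*v - 2*u - v^3 - v + 3) du + (3*u^2 - u*v^2 - u - 2*v) dv.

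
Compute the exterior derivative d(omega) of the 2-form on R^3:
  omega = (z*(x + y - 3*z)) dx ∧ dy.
d(omega) = (x + y - 6*z) dx ∧ dy ∧ dz

For a 2-form omega = sum_{i<j} g_{ij} dx_i ∧ dx_j, the exterior derivative is
  d(omega) = sum_{i<j} d(g_{ij}) ∧ dx_i ∧ dx_j = sum_{i<j, k} (∂g_{ij}/∂x_k) dx_k ∧ dx_i ∧ dx_j.
Expand each term, using dx_k ∧ dx_i ∧ dx_j = sgn(permutation) dx_{(a)} ∧ dx_{(b)} ∧ dx_{(c)} with (a < b < c) sorted:
  d(z*(x + y - 3*z)) includes (∂/∂z)(z*(x + y - 3*z)) dz = (x + y - 6*z) dz, which multiplied by dx ∧ dy gives (x + y - 6*z) dx ∧ dy ∧ dz
Collecting like 3-forms: d(omega) = (x + y - 6*z) dx ∧ dy ∧ dz.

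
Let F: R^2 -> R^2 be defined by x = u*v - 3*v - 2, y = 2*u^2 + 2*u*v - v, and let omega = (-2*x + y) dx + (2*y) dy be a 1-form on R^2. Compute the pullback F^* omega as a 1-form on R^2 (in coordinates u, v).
F^* omega = (16*u^3 + 26*u^2*v + 8*u*v^2 - 8*u*v + v^2 + 4*v) du + (10*u^3 + 8*u^2*v - 10*u^2 - 3*u*v + 4*u - 13*v - 12) dv

Using F^*(f dg) = (f ∘ F) d(g ∘ F), substitute each coordinate x_i by F_i(u, v) in f_i, and replace dx_i by d F_i = (∂F_i/∂u) du + (∂F_i/∂v) dv.
  For the x component: f_1(F) = 2*u^2 + 5*v + 4; d F_1 = (v) du + (u - 3) dv
  For the y component: f_2(F) = 4*u^2 + 4*u*v - 2*v; d F_2 = (4*u + 2*v) du + (2*u - 1) dv
Combining and collecting du, dv coefficients:
  coeff of du: 16*u^3 + 26*u^2*v + 8*u*v^2 - 8*u*v + v^2 + 4*v
  coeff of dv: 10*u^3 + 8*u^2*v - 10*u^2 - 3*u*v + 4*u - 13*v - 12
F^* omega = (16*u^3 + 26*u^2*v + 8*u*v^2 - 8*u*v + v^2 + 4*v) du + (10*u^3 + 8*u^2*v - 10*u^2 - 3*u*v + 4*u - 13*v - 12) dv.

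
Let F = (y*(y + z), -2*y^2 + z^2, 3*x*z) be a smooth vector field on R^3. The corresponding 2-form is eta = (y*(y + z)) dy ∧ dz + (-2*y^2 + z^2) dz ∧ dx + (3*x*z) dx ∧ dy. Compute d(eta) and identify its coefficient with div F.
d(eta) = (3*x - 4*y) dx ∧ dy ∧ dz; div F = 3*x - 4*y

For a 2-form in R^3 of the form above, applying d gives a 3-form with coefficient ∂P/∂x + ∂Q/∂y + ∂R/∂z:
  ∂P/∂x = 0
  ∂Q/∂y = -4*y
  ∂R/∂z = 3*x
Sum = 3*x - 4*y, which is exactly div F.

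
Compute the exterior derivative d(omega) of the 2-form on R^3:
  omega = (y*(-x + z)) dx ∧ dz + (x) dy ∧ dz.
d(omega) = (x - z + 1) dx ∧ dy ∧ dz

For a 2-form omega = sum_{i<j} g_{ij} dx_i ∧ dx_j, the exterior derivative is
  d(omega) = sum_{i<j} d(g_{ij}) ∧ dx_i ∧ dx_j = sum_{i<j, k} (∂g_{ij}/∂x_k) dx_k ∧ dx_i ∧ dx_j.
Expand each term, using dx_k ∧ dx_i ∧ dx_j = sgn(permutation) dx_{(a)} ∧ dx_{(b)} ∧ dx_{(c)} with (a < b < c) sorted:
  d(y*(-x + z)) includes (∂/∂y)(y*(-x + z)) dy = (-x + z) dy, which multiplied by dx ∧ dz gives (x - z) dx ∧ dy ∧ dz
  d(x) includes (∂/∂x)(x) dx = (1) dx, which multiplied by dy ∧ dz gives (1) dx ∧ dy ∧ dz
Collecting like 3-forms: d(omega) = (x - z + 1) dx ∧ dy ∧ dz.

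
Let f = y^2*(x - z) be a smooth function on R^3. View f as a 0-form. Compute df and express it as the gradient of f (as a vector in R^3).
df = (y^2) dx + (2*y*(x - z)) dy + (-y^2) dz; grad f = (y^2, 2*y*(x - z), -y^2)

For a 0-form f, d f = (∂f/∂x) dx + (∂f/∂y) dy + (∂f/∂z) dz. The components of the vector representation are exactly the entries of grad f in Cartesian coordinates:
  ∂f/∂x = y^2
  ∂f/∂y = 2*y*(x - z)
  ∂f/∂z = -y^2.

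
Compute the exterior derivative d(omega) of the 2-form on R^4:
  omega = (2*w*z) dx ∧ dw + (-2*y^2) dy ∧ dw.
d(omega) = (-2*w) dx ∧ dz ∧ dw

For a 2-form omega = sum_{i<j} g_{ij} dx_i ∧ dx_j, the exterior derivative is
  d(omega) = sum_{i<j} d(g_{ij}) ∧ dx_i ∧ dx_j = sum_{i<j, k} (∂g_{ij}/∂x_k) dx_k ∧ dx_i ∧ dx_j.
Expand each term, using dx_k ∧ dx_i ∧ dx_j = sgn(permutation) dx_{(a)} ∧ dx_{(b)} ∧ dx_{(c)} with (a < b < c) sorted:
  d(2*w*z) includes (∂/∂z)(2*w*z) dz = (2*w) dz, which multiplied by dx ∧ dw gives (-2*w) dx ∧ dz ∧ dw
Collecting like 3-forms: d(omega) = (-2*w) dx ∧ dz ∧ dw.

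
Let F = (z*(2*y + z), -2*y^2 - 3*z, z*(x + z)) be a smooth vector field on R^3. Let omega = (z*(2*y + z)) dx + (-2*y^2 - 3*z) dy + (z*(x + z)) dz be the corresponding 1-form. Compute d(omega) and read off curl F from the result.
d(omega) = (3) dy ∧ dz + (2*y + z) dz ∧ dx + (-2*z) dx ∧ dy; curl F = (3, 2*y + z, -2*z)

d omega = sum_{i<j} (∂f_j/∂x_i - ∂f_i/∂x_j) dx_i ∧ dx_j. Under the identification (dy ∧ dz, dz ∧ dx, dx ∧ dy) ↔ (e_x, e_y, e_z), the coefficients are exactly the components of curl F. Compute:
  ∂R/∂y - ∂Q/∂z = (0) - (-3) = 3
  ∂P/∂z - ∂R/∂x = (2*y + 2*z) - (z) = 2*y + z
  ∂Q/∂x - ∂P/∂y = (0) - (2*z) = -2*z.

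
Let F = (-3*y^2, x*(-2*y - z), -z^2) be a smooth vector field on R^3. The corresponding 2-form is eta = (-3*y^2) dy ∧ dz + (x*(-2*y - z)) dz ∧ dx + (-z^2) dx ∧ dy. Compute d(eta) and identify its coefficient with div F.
d(eta) = (-2*x - 2*z) dx ∧ dy ∧ dz; div F = -2*x - 2*z

For a 2-form in R^3 of the form above, applying d gives a 3-form with coefficient ∂P/∂x + ∂Q/∂y + ∂R/∂z:
  ∂P/∂x = 0
  ∂Q/∂y = -2*x
  ∂R/∂z = -2*z
Sum = -2*x - 2*z, which is exactly div F.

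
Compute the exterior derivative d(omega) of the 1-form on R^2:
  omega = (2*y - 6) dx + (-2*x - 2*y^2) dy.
d(omega) = (-4) dx ∧ dy

For a 1-form omega = sum_i f_i dx_i, the exterior derivative is
  d(omega) = sum_{i < j} (∂f_j/∂x_i - ∂f_i/∂x_j) dx_i ∧ dx_j.
  coefficient of dx ∧ dy: ∂f_2/∂x - ∂f_1/∂y = ∂(-2*x - 2*y^2)/∂x - ∂(2*y - 6)/∂y = -4
Assembling: d(omega) = (-4) dx ∧ dy.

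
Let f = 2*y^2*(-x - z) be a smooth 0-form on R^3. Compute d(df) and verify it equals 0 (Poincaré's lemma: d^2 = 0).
d(df) = 0

Step 1: df = sum_i (∂f/∂x_i) dx_i = (-2*y^2) dx + (4*y*(-x - z)) dy + (-2*y^2) dz.
Step 2: Apply d again. Using the 1-form formula, the coefficient of dx ∧ dy in d(df) is ∂^2 f/∂x ∂y - ∂^2 f/∂y ∂x = (-4*y) - (-4*y) = 0 (equality of mixed partials for smooth f).
Similarly for dx ∧ dz and dy ∧ dz — all coefficients vanish. So d(df) = 0.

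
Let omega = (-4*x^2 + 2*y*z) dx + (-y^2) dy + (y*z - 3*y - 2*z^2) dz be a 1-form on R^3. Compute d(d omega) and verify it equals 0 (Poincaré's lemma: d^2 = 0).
d(d omega) = 0

Step 1: d omega = sum_{i<j} (∂f_j/∂x_i - ∂f_i/∂x_j) dx_i ∧ dx_j:
  coeff of dx ∧ dy: -2*z
  coeff of dx ∧ dz: -2*y
  coeff of dy ∧ dz: z - 3
Step 2: Apply d again to each 2-form coefficient. The only possible 3-form in R^3 is dx ∧ dy ∧ dz, with coefficient
  ∂(coeff of dy∧dz)/∂x - ∂(coeff of dx∧dz)/∂y + ∂(coeff of dx∧dy)/∂z
  = ∂/∂x (z - 3) - ∂/∂y (-2*y) + ∂/∂z (-2*z).
Each of these terms simplifies to sums of mixed partials that cancel in pairs. The result is 0 (by equality of mixed partials for smooth functions — Schwarz / Clairaut).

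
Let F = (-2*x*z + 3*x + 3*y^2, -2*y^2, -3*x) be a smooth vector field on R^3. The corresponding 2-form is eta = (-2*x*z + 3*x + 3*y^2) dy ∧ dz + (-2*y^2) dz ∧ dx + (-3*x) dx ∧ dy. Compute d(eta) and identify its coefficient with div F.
d(eta) = (-4*y - 2*z + 3) dx ∧ dy ∧ dz; div F = -4*y - 2*z + 3

For a 2-form in R^3 of the form above, applying d gives a 3-form with coefficient ∂P/∂x + ∂Q/∂y + ∂R/∂z:
  ∂P/∂x = 3 - 2*z
  ∂Q/∂y = -4*y
  ∂R/∂z = 0
Sum = -4*y - 2*z + 3, which is exactly div F.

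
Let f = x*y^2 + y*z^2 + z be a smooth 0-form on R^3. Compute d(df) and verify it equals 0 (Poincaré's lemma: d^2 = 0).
d(df) = 0

Step 1: df = sum_i (∂f/∂x_i) dx_i = (y^2) dx + (2*x*y + z^2) dy + (2*y*z + 1) dz.
Step 2: Apply d again. Using the 1-form formula, the coefficient of dx ∧ dy in d(df) is ∂^2 f/∂x ∂y - ∂^2 f/∂y ∂x = (2*y) - (2*y) = 0 (equality of mixed partials for smooth f).
Similarly for dx ∧ dz and dy ∧ dz — all coefficients vanish. So d(df) = 0.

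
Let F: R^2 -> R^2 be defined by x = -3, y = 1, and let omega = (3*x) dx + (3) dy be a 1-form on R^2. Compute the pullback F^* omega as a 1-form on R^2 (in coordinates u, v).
F^* omega = 0

Using F^*(f dg) = (f ∘ F) d(g ∘ F), substitute each coordinate x_i by F_i(u, v) in f_i, and replace dx_i by d F_i = (∂F_i/∂u) du + (∂F_i/∂v) dv.
  For the x component: f_1(F) = -9; d F_1 = (0) du + (0) dv
  For the y component: f_2(F) = 3; d F_2 = (0) du + (0) dv
Combining and collecting du, dv coefficients:
  coeff of du: 0
  coeff of dv: 0
F^* omega = 0.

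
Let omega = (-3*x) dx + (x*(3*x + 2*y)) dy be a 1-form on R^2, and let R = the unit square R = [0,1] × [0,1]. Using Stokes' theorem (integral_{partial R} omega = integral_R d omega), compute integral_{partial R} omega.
integral_(partial R) omega = 4

Stokes: integral_partial_R omega = integral_R d omega with d omega = (∂Q/∂x - ∂P/∂y) dx ∧ dy.
  ∂Q/∂x = 6*x + 2*y
  ∂P/∂y = 0
  integrand = ∂Q/∂x - ∂P/∂y = 6*x + 2*y.
Integrating over R: integral_0^1 integral_0^1 (6*x + 2*y) dx dy = 4.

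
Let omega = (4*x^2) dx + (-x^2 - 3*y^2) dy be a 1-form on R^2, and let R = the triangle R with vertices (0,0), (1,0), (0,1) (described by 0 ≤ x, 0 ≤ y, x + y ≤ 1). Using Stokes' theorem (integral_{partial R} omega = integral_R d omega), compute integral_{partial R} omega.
integral_(partial R) omega = -1/3

Stokes: integral_partial_R omega = integral_R d omega with d omega = (∂Q/∂x - ∂P/∂y) dx ∧ dy.
  ∂Q/∂x = -2*x
  ∂P/∂y = 0
  integrand = ∂Q/∂x - ∂P/∂y = -2*x.
Integrating over R: integral_0^1 integral_0^{1-x} (-2*x) dy dx = -1/3.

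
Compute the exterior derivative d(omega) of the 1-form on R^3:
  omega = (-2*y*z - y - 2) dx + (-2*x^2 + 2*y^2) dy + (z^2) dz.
d(omega) = (-4*x + 2*z + 1) dx ∧ dy + (2*y) dx ∧ dz

For a 1-form omega = sum_i f_i dx_i, the exterior derivative is
  d(omega) = sum_{i < j} (∂f_j/∂x_i - ∂f_i/∂x_j) dx_i ∧ dx_j.
  coefficient of dx ∧ dy: ∂f_2/∂x - ∂f_1/∂y = ∂(-2*x^2 + 2*y^2)/∂x - ∂(-2*y*z - y - 2)/∂y = -4*x + 2*z + 1
  coefficient of dx ∧ dz: ∂f_3/∂x - ∂f_1/∂z = ∂(z^2)/∂x - ∂(-2*y*z - y - 2)/∂z = 2*y
Assembling: d(omega) = (-4*x + 2*z + 1) dx ∧ dy + (2*y) dx ∧ dz.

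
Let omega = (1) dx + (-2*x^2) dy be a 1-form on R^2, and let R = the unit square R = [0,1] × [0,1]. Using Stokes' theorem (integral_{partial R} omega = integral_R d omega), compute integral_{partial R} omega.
integral_(partial R) omega = -2

Stokes: integral_partial_R omega = integral_R d omega with d omega = (∂Q/∂x - ∂P/∂y) dx ∧ dy.
  ∂Q/∂x = -4*x
  ∂P/∂y = 0
  integrand = ∂Q/∂x - ∂P/∂y = -4*x.
Integrating over R: integral_0^1 integral_0^1 (-4*x) dx dy = -2.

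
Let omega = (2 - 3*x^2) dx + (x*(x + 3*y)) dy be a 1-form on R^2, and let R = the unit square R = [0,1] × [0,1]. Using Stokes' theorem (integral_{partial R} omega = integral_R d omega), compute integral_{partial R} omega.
integral_(partial R) omega = 5/2

Stokes: integral_partial_R omega = integral_R d omega with d omega = (∂Q/∂x - ∂P/∂y) dx ∧ dy.
  ∂Q/∂x = 2*x + 3*y
  ∂P/∂y = 0
  integrand = ∂Q/∂x - ∂P/∂y = 2*x + 3*y.
Integrating over R: integral_0^1 integral_0^1 (2*x + 3*y) dx dy = 5/2.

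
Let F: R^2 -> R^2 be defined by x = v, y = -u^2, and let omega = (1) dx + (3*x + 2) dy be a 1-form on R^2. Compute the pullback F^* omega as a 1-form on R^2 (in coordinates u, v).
F^* omega = (2*u*(-3*v - 2)) du + (1) dv

Using F^*(f dg) = (f ∘ F) d(g ∘ F), substitute each coordinate x_i by F_i(u, v) in f_i, and replace dx_i by d F_i = (∂F_i/∂u) du + (∂F_i/∂v) dv.
  For the x component: f_1(F) = 1; d F_1 = (0) du + (1) dv
  For the y component: f_2(F) = 3*v + 2; d F_2 = (-2*u) du + (0) dv
Combining and collecting du, dv coefficients:
  coeff of du: 2*u*(-3*v - 2)
  coeff of dv: 1
F^* omega = (2*u*(-3*v - 2)) du + (1) dv.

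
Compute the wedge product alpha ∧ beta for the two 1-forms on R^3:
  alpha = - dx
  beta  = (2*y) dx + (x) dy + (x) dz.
alpha ∧ beta = (-x) dx ∧ dy + (-x) dx ∧ dz

Distribute the wedge, using dx_i ∧ dx_j = -dx_j ∧ dx_i and dx_i ∧ dx_i = 0. For each pair (i, j) with i < j, the coefficient of dx_i ∧ dx_j in alpha ∧ beta is (alpha_i * beta_j - alpha_j * beta_i). Collecting: alpha ∧ beta = (-x) dx ∧ dy + (-x) dx ∧ dz.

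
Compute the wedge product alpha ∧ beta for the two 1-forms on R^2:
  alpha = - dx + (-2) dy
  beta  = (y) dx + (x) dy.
alpha ∧ beta = (-x + 2*y) dx ∧ dy

Distribute the wedge, using dx_i ∧ dx_j = -dx_j ∧ dx_i and dx_i ∧ dx_i = 0. For each pair (i, j) with i < j, the coefficient of dx_i ∧ dx_j in alpha ∧ beta is (alpha_i * beta_j - alpha_j * beta_i). Collecting: alpha ∧ beta = (-x + 2*y) dx ∧ dy.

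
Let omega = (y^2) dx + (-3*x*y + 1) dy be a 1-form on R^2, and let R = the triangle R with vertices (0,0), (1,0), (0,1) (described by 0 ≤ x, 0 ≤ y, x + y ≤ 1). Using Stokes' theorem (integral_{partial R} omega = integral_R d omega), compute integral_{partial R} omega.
integral_(partial R) omega = -5/6

Stokes: integral_partial_R omega = integral_R d omega with d omega = (∂Q/∂x - ∂P/∂y) dx ∧ dy.
  ∂Q/∂x = -3*y
  ∂P/∂y = 2*y
  integrand = ∂Q/∂x - ∂P/∂y = -5*y.
Integrating over R: integral_0^1 integral_0^{1-x} (-5*y) dy dx = -5/6.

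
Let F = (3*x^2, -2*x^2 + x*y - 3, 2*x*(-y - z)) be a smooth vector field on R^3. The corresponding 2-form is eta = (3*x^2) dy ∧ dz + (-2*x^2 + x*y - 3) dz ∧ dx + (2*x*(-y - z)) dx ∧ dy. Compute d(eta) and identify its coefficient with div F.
d(eta) = (5*x) dx ∧ dy ∧ dz; div F = 5*x

For a 2-form in R^3 of the form above, applying d gives a 3-form with coefficient ∂P/∂x + ∂Q/∂y + ∂R/∂z:
  ∂P/∂x = 6*x
  ∂Q/∂y = x
  ∂R/∂z = -2*x
Sum = 5*x, which is exactly div F.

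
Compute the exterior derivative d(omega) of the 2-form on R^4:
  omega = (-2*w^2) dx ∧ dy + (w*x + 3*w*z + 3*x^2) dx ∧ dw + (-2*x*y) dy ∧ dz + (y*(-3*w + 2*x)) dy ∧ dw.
d(omega) = (-4*w + 2*y) dx ∧ dy ∧ dw + (-3*w) dx ∧ dz ∧ dw + (-2*y) dx ∧ dy ∧ dz

For a 2-form omega = sum_{i<j} g_{ij} dx_i ∧ dx_j, the exterior derivative is
  d(omega) = sum_{i<j} d(g_{ij}) ∧ dx_i ∧ dx_j = sum_{i<j, k} (∂g_{ij}/∂x_k) dx_k ∧ dx_i ∧ dx_j.
Expand each term, using dx_k ∧ dx_i ∧ dx_j = sgn(permutation) dx_{(a)} ∧ dx_{(b)} ∧ dx_{(c)} with (a < b < c) sorted:
  d(-2*w^2) includes (∂/∂w)(-2*w^2) dw = (-4*w) dw, which multiplied by dx ∧ dy gives (-4*w) dx ∧ dy ∧ dw
  d(w*x + 3*w*z + 3*x^2) includes (∂/∂z)(w*x + 3*w*z + 3*x^2) dz = (3*w) dz, which multiplied by dx ∧ dw gives (-3*w) dx ∧ dz ∧ dw
  d(-2*x*y) includes (∂/∂x)(-2*x*y) dx = (-2*y) dx, which multiplied by dy ∧ dz gives (-2*y) dx ∧ dy ∧ dz
  d(y*(-3*w + 2*x)) includes (∂/∂x)(y*(-3*w + 2*x)) dx = (2*y) dx, which multiplied by dy ∧ dw gives (2*y) dx ∧ dy ∧ dw
Collecting like 3-forms: d(omega) = (-4*w + 2*y) dx ∧ dy ∧ dw + (-3*w) dx ∧ dz ∧ dw + (-2*y) dx ∧ dy ∧ dz.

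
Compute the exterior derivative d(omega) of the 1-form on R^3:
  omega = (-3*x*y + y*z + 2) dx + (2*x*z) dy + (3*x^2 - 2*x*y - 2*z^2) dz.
d(omega) = (3*x + z) dx ∧ dy + (6*x - 3*y) dx ∧ dz + (-4*x) dy ∧ dz

For a 1-form omega = sum_i f_i dx_i, the exterior derivative is
  d(omega) = sum_{i < j} (∂f_j/∂x_i - ∂f_i/∂x_j) dx_i ∧ dx_j.
  coefficient of dx ∧ dy: ∂f_2/∂x - ∂f_1/∂y = ∂(2*x*z)/∂x - ∂(-3*x*y + y*z + 2)/∂y = 3*x + z
  coefficient of dx ∧ dz: ∂f_3/∂x - ∂f_1/∂z = ∂(3*x^2 - 2*x*y - 2*z^2)/∂x - ∂(-3*x*y + y*z + 2)/∂z = 6*x - 3*y
  coefficient of dy ∧ dz: ∂f_3/∂y - ∂f_2/∂z = ∂(3*x^2 - 2*x*y - 2*z^2)/∂y - ∂(2*x*z)/∂z = -4*x
Assembling: d(omega) = (3*x + z) dx ∧ dy + (6*x - 3*y) dx ∧ dz + (-4*x) dy ∧ dz.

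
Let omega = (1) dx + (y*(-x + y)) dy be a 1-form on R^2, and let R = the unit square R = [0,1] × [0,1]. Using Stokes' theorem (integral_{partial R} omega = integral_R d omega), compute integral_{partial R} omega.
integral_(partial R) omega = -1/2

Stokes: integral_partial_R omega = integral_R d omega with d omega = (∂Q/∂x - ∂P/∂y) dx ∧ dy.
  ∂Q/∂x = -y
  ∂P/∂y = 0
  integrand = ∂Q/∂x - ∂P/∂y = -y.
Integrating over R: integral_0^1 integral_0^1 (-y) dx dy = -1/2.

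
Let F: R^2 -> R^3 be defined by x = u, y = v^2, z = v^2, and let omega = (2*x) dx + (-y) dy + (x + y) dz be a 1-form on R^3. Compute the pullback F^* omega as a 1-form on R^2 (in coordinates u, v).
F^* omega = (2*u) du + (2*u*v) dv

Using F^*(f dg) = (f ∘ F) d(g ∘ F), substitute each coordinate x_i by F_i(u, v) in f_i, and replace dx_i by d F_i = (∂F_i/∂u) du + (∂F_i/∂v) dv.
  For the x component: f_1(F) = 2*u; d F_1 = (1) du + (0) dv
  For the y component: f_2(F) = -v^2; d F_2 = (0) du + (2*v) dv
  For the z component: f_3(F) = u + v^2; d F_3 = (0) du + (2*v) dv
Combining and collecting du, dv coefficients:
  coeff of du: 2*u
  coeff of dv: 2*u*v
F^* omega = (2*u) du + (2*u*v) dv.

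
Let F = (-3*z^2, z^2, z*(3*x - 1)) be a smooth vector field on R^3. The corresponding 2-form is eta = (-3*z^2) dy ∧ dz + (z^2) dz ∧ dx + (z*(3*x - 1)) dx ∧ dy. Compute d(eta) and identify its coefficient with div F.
d(eta) = (3*x - 1) dx ∧ dy ∧ dz; div F = 3*x - 1

For a 2-form in R^3 of the form above, applying d gives a 3-form with coefficient ∂P/∂x + ∂Q/∂y + ∂R/∂z:
  ∂P/∂x = 0
  ∂Q/∂y = 0
  ∂R/∂z = 3*x - 1
Sum = 3*x - 1, which is exactly div F.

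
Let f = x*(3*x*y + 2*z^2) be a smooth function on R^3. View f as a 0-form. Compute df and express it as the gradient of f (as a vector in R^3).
df = (6*x*y + 2*z^2) dx + (3*x^2) dy + (4*x*z) dz; grad f = (6*x*y + 2*z^2, 3*x^2, 4*x*z)

For a 0-form f, d f = (∂f/∂x) dx + (∂f/∂y) dy + (∂f/∂z) dz. The components of the vector representation are exactly the entries of grad f in Cartesian coordinates:
  ∂f/∂x = 6*x*y + 2*z^2
  ∂f/∂y = 3*x^2
  ∂f/∂z = 4*x*z.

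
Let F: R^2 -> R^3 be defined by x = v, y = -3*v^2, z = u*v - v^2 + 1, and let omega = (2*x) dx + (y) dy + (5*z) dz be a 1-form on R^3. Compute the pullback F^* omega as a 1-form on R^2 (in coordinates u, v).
F^* omega = (5*v*(u*v - v^2 + 1)) du + (5*u^2*v - 15*u*v^2 + 5*u + 28*v^3 - 8*v) dv

Using F^*(f dg) = (f ∘ F) d(g ∘ F), substitute each coordinate x_i by F_i(u, v) in f_i, and replace dx_i by d F_i = (∂F_i/∂u) du + (∂F_i/∂v) dv.
  For the x component: f_1(F) = 2*v; d F_1 = (0) du + (1) dv
  For the y component: f_2(F) = -3*v^2; d F_2 = (0) du + (-6*v) dv
  For the z component: f_3(F) = 5*u*v - 5*v^2 + 5; d F_3 = (v) du + (u - 2*v) dv
Combining and collecting du, dv coefficients:
  coeff of du: 5*v*(u*v - v^2 + 1)
  coeff of dv: 5*u^2*v - 15*u*v^2 + 5*u + 28*v^3 - 8*v
F^* omega = (5*v*(u*v - v^2 + 1)) du + (5*u^2*v - 15*u*v^2 + 5*u + 28*v^3 - 8*v) dv.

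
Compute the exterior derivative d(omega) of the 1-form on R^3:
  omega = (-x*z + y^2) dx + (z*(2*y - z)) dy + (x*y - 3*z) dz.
d(omega) = (-2*y) dx ∧ dy + (x + y) dx ∧ dz + (x - 2*y + 2*z) dy ∧ dz

For a 1-form omega = sum_i f_i dx_i, the exterior derivative is
  d(omega) = sum_{i < j} (∂f_j/∂x_i - ∂f_i/∂x_j) dx_i ∧ dx_j.
  coefficient of dx ∧ dy: ∂f_2/∂x - ∂f_1/∂y = ∂(z*(2*y - z))/∂x - ∂(-x*z + y^2)/∂y = -2*y
  coefficient of dx ∧ dz: ∂f_3/∂x - ∂f_1/∂z = ∂(x*y - 3*z)/∂x - ∂(-x*z + y^2)/∂z = x + y
  coefficient of dy ∧ dz: ∂f_3/∂y - ∂f_2/∂z = ∂(x*y - 3*z)/∂y - ∂(z*(2*y - z))/∂z = x - 2*y + 2*z
Assembling: d(omega) = (-2*y) dx ∧ dy + (x + y) dx ∧ dz + (x - 2*y + 2*z) dy ∧ dz.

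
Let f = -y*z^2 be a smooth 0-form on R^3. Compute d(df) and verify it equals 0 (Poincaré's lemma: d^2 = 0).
d(df) = 0

Step 1: df = sum_i (∂f/∂x_i) dx_i = (0) dx + (-z^2) dy + (-2*y*z) dz.
Step 2: Apply d again. Using the 1-form formula, the coefficient of dx ∧ dy in d(df) is ∂^2 f/∂x ∂y - ∂^2 f/∂y ∂x = (0) - (0) = 0 (equality of mixed partials for smooth f).
Similarly for dx ∧ dz and dy ∧ dz — all coefficients vanish. So d(df) = 0.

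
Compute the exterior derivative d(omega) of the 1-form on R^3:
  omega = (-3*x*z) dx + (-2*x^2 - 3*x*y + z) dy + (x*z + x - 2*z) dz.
d(omega) = (-4*x - 3*y) dx ∧ dy + (3*x + z + 1) dx ∧ dz + (-1) dy ∧ dz

For a 1-form omega = sum_i f_i dx_i, the exterior derivative is
  d(omega) = sum_{i < j} (∂f_j/∂x_i - ∂f_i/∂x_j) dx_i ∧ dx_j.
  coefficient of dx ∧ dy: ∂f_2/∂x - ∂f_1/∂y = ∂(-2*x^2 - 3*x*y + z)/∂x - ∂(-3*x*z)/∂y = -4*x - 3*y
  coefficient of dx ∧ dz: ∂f_3/∂x - ∂f_1/∂z = ∂(x*z + x - 2*z)/∂x - ∂(-3*x*z)/∂z = 3*x + z + 1
  coefficient of dy ∧ dz: ∂f_3/∂y - ∂f_2/∂z = ∂(x*z + x - 2*z)/∂y - ∂(-2*x^2 - 3*x*y + z)/∂z = -1
Assembling: d(omega) = (-4*x - 3*y) dx ∧ dy + (3*x + z + 1) dx ∧ dz + (-1) dy ∧ dz.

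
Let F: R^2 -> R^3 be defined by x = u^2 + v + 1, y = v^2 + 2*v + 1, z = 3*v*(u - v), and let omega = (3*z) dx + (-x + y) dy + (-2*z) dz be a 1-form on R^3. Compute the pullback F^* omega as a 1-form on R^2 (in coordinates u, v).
F^* omega = (18*v*(u^2 - 2*u*v + v^2)) du + (-20*u^2*v - 2*u^2 + 54*u*v^2 + 9*u*v - 34*v^3 - 5*v^2 + 2*v) dv

Using F^*(f dg) = (f ∘ F) d(g ∘ F), substitute each coordinate x_i by F_i(u, v) in f_i, and replace dx_i by d F_i = (∂F_i/∂u) du + (∂F_i/∂v) dv.
  For the x component: f_1(F) = 9*v*(u - v); d F_1 = (2*u) du + (1) dv
  For the y component: f_2(F) = -u^2 + v^2 + v; d F_2 = (0) du + (2*v + 2) dv
  For the z component: f_3(F) = 6*v*(-u + v); d F_3 = (3*v) du + (3*u - 6*v) dv
Combining and collecting du, dv coefficients:
  coeff of du: 18*v*(u^2 - 2*u*v + v^2)
  coeff of dv: -20*u^2*v - 2*u^2 + 54*u*v^2 + 9*u*v - 34*v^3 - 5*v^2 + 2*v
F^* omega = (18*v*(u^2 - 2*u*v + v^2)) du + (-20*u^2*v - 2*u^2 + 54*u*v^2 + 9*u*v - 34*v^3 - 5*v^2 + 2*v) dv.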